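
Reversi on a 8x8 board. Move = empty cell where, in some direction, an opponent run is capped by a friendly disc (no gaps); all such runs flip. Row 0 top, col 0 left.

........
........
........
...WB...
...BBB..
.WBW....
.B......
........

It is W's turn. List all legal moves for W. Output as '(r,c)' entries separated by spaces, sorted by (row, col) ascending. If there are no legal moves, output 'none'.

(2,3): no bracket -> illegal
(2,4): no bracket -> illegal
(2,5): no bracket -> illegal
(3,2): no bracket -> illegal
(3,5): flips 2 -> legal
(3,6): no bracket -> illegal
(4,1): no bracket -> illegal
(4,2): no bracket -> illegal
(4,6): no bracket -> illegal
(5,0): no bracket -> illegal
(5,4): no bracket -> illegal
(5,5): flips 1 -> legal
(5,6): no bracket -> illegal
(6,0): no bracket -> illegal
(6,2): no bracket -> illegal
(6,3): no bracket -> illegal
(7,0): no bracket -> illegal
(7,1): flips 1 -> legal
(7,2): no bracket -> illegal

Answer: (3,5) (5,5) (7,1)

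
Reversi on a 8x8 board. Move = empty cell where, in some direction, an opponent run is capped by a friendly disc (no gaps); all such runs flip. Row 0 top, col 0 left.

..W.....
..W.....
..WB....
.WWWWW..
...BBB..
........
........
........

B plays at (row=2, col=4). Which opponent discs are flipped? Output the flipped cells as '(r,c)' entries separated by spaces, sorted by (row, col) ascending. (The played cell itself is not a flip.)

Answer: (3,4)

Derivation:
Dir NW: first cell '.' (not opp) -> no flip
Dir N: first cell '.' (not opp) -> no flip
Dir NE: first cell '.' (not opp) -> no flip
Dir W: first cell 'B' (not opp) -> no flip
Dir E: first cell '.' (not opp) -> no flip
Dir SW: opp run (3,3), next='.' -> no flip
Dir S: opp run (3,4) capped by B -> flip
Dir SE: opp run (3,5), next='.' -> no flip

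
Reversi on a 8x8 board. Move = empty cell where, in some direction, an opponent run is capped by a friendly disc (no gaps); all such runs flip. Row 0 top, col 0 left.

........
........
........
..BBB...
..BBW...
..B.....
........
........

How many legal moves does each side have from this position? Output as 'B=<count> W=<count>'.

-- B to move --
(3,5): no bracket -> illegal
(4,5): flips 1 -> legal
(5,3): no bracket -> illegal
(5,4): flips 1 -> legal
(5,5): flips 1 -> legal
B mobility = 3
-- W to move --
(2,1): no bracket -> illegal
(2,2): flips 1 -> legal
(2,3): no bracket -> illegal
(2,4): flips 1 -> legal
(2,5): no bracket -> illegal
(3,1): no bracket -> illegal
(3,5): no bracket -> illegal
(4,1): flips 2 -> legal
(4,5): no bracket -> illegal
(5,1): no bracket -> illegal
(5,3): no bracket -> illegal
(5,4): no bracket -> illegal
(6,1): no bracket -> illegal
(6,2): no bracket -> illegal
(6,3): no bracket -> illegal
W mobility = 3

Answer: B=3 W=3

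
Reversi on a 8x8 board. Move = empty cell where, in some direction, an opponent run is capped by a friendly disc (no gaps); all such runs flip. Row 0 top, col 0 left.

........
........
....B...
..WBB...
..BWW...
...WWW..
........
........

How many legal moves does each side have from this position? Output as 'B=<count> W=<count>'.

-- B to move --
(2,1): no bracket -> illegal
(2,2): flips 1 -> legal
(2,3): no bracket -> illegal
(3,1): flips 1 -> legal
(3,5): no bracket -> illegal
(4,1): no bracket -> illegal
(4,5): flips 2 -> legal
(4,6): no bracket -> illegal
(5,2): flips 1 -> legal
(5,6): no bracket -> illegal
(6,2): no bracket -> illegal
(6,3): flips 2 -> legal
(6,4): flips 3 -> legal
(6,5): no bracket -> illegal
(6,6): flips 2 -> legal
B mobility = 7
-- W to move --
(1,3): no bracket -> illegal
(1,4): flips 2 -> legal
(1,5): no bracket -> illegal
(2,2): flips 1 -> legal
(2,3): flips 1 -> legal
(2,5): flips 1 -> legal
(3,1): flips 1 -> legal
(3,5): flips 2 -> legal
(4,1): flips 1 -> legal
(4,5): no bracket -> illegal
(5,1): no bracket -> illegal
(5,2): flips 1 -> legal
W mobility = 8

Answer: B=7 W=8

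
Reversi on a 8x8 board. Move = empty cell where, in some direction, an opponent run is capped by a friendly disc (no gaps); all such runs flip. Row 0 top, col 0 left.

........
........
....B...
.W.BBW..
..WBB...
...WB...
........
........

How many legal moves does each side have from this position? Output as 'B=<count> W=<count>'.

-- B to move --
(2,0): no bracket -> illegal
(2,1): no bracket -> illegal
(2,2): no bracket -> illegal
(2,5): no bracket -> illegal
(2,6): flips 1 -> legal
(3,0): no bracket -> illegal
(3,2): no bracket -> illegal
(3,6): flips 1 -> legal
(4,0): no bracket -> illegal
(4,1): flips 1 -> legal
(4,5): no bracket -> illegal
(4,6): flips 1 -> legal
(5,1): flips 1 -> legal
(5,2): flips 1 -> legal
(6,2): flips 1 -> legal
(6,3): flips 1 -> legal
(6,4): no bracket -> illegal
B mobility = 8
-- W to move --
(1,3): flips 1 -> legal
(1,4): no bracket -> illegal
(1,5): flips 2 -> legal
(2,2): no bracket -> illegal
(2,3): flips 2 -> legal
(2,5): no bracket -> illegal
(3,2): flips 2 -> legal
(4,5): flips 2 -> legal
(5,2): no bracket -> illegal
(5,5): flips 1 -> legal
(6,3): no bracket -> illegal
(6,4): no bracket -> illegal
(6,5): no bracket -> illegal
W mobility = 6

Answer: B=8 W=6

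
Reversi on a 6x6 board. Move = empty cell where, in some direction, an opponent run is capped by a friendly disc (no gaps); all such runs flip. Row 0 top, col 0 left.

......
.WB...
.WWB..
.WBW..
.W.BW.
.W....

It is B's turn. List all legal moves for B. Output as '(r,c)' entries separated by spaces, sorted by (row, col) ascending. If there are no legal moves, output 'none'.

(0,0): no bracket -> illegal
(0,1): no bracket -> illegal
(0,2): no bracket -> illegal
(1,0): flips 2 -> legal
(1,3): no bracket -> illegal
(2,0): flips 2 -> legal
(2,4): no bracket -> illegal
(3,0): flips 2 -> legal
(3,4): flips 1 -> legal
(3,5): no bracket -> illegal
(4,0): no bracket -> illegal
(4,2): no bracket -> illegal
(4,5): flips 1 -> legal
(5,0): flips 1 -> legal
(5,2): no bracket -> illegal
(5,3): no bracket -> illegal
(5,4): no bracket -> illegal
(5,5): no bracket -> illegal

Answer: (1,0) (2,0) (3,0) (3,4) (4,5) (5,0)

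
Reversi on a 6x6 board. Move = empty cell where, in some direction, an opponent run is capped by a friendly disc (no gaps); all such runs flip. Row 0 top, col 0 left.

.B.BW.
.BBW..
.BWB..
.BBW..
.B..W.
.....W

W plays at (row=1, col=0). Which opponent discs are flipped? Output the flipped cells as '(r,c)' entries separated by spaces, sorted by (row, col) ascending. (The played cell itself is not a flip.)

Answer: (1,1) (1,2)

Derivation:
Dir NW: edge -> no flip
Dir N: first cell '.' (not opp) -> no flip
Dir NE: opp run (0,1), next=edge -> no flip
Dir W: edge -> no flip
Dir E: opp run (1,1) (1,2) capped by W -> flip
Dir SW: edge -> no flip
Dir S: first cell '.' (not opp) -> no flip
Dir SE: opp run (2,1) (3,2), next='.' -> no flip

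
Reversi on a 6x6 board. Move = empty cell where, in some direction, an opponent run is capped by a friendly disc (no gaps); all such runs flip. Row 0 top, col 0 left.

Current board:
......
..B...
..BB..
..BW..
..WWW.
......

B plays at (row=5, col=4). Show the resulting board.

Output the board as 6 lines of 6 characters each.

Place B at (5,4); scan 8 dirs for brackets.
Dir NW: opp run (4,3) capped by B -> flip
Dir N: opp run (4,4), next='.' -> no flip
Dir NE: first cell '.' (not opp) -> no flip
Dir W: first cell '.' (not opp) -> no flip
Dir E: first cell '.' (not opp) -> no flip
Dir SW: edge -> no flip
Dir S: edge -> no flip
Dir SE: edge -> no flip
All flips: (4,3)

Answer: ......
..B...
..BB..
..BW..
..WBW.
....B.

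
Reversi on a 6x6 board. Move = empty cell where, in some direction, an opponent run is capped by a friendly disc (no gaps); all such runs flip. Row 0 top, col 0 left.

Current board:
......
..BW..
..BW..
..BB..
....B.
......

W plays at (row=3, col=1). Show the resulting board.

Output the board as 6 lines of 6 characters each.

Place W at (3,1); scan 8 dirs for brackets.
Dir NW: first cell '.' (not opp) -> no flip
Dir N: first cell '.' (not opp) -> no flip
Dir NE: opp run (2,2) capped by W -> flip
Dir W: first cell '.' (not opp) -> no flip
Dir E: opp run (3,2) (3,3), next='.' -> no flip
Dir SW: first cell '.' (not opp) -> no flip
Dir S: first cell '.' (not opp) -> no flip
Dir SE: first cell '.' (not opp) -> no flip
All flips: (2,2)

Answer: ......
..BW..
..WW..
.WBB..
....B.
......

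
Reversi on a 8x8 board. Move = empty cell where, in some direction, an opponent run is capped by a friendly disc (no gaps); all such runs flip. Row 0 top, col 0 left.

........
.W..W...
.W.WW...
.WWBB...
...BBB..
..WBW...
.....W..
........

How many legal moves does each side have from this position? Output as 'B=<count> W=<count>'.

Answer: B=12 W=6

Derivation:
-- B to move --
(0,0): no bracket -> illegal
(0,1): no bracket -> illegal
(0,2): no bracket -> illegal
(0,3): no bracket -> illegal
(0,4): flips 2 -> legal
(0,5): no bracket -> illegal
(1,0): flips 2 -> legal
(1,2): flips 1 -> legal
(1,3): flips 1 -> legal
(1,5): flips 1 -> legal
(2,0): no bracket -> illegal
(2,2): no bracket -> illegal
(2,5): no bracket -> illegal
(3,0): flips 2 -> legal
(3,5): no bracket -> illegal
(4,0): no bracket -> illegal
(4,1): no bracket -> illegal
(4,2): no bracket -> illegal
(5,1): flips 1 -> legal
(5,5): flips 1 -> legal
(5,6): no bracket -> illegal
(6,1): flips 1 -> legal
(6,2): no bracket -> illegal
(6,3): flips 1 -> legal
(6,4): flips 1 -> legal
(6,6): no bracket -> illegal
(7,4): no bracket -> illegal
(7,5): no bracket -> illegal
(7,6): flips 2 -> legal
B mobility = 12
-- W to move --
(2,2): no bracket -> illegal
(2,5): flips 2 -> legal
(3,5): flips 2 -> legal
(3,6): flips 1 -> legal
(4,2): flips 1 -> legal
(4,6): no bracket -> illegal
(5,5): no bracket -> illegal
(5,6): flips 2 -> legal
(6,2): no bracket -> illegal
(6,3): flips 3 -> legal
(6,4): no bracket -> illegal
W mobility = 6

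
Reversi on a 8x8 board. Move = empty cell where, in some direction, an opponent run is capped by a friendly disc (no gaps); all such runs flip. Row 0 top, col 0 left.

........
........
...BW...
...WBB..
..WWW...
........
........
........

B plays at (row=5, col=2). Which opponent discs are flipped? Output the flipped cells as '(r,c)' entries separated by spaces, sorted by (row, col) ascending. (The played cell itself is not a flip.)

Answer: (4,3)

Derivation:
Dir NW: first cell '.' (not opp) -> no flip
Dir N: opp run (4,2), next='.' -> no flip
Dir NE: opp run (4,3) capped by B -> flip
Dir W: first cell '.' (not opp) -> no flip
Dir E: first cell '.' (not opp) -> no flip
Dir SW: first cell '.' (not opp) -> no flip
Dir S: first cell '.' (not opp) -> no flip
Dir SE: first cell '.' (not opp) -> no flip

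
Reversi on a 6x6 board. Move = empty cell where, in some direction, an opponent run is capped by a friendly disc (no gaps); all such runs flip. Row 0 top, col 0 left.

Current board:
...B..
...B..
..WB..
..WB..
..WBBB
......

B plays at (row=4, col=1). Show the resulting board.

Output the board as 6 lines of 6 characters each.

Place B at (4,1); scan 8 dirs for brackets.
Dir NW: first cell '.' (not opp) -> no flip
Dir N: first cell '.' (not opp) -> no flip
Dir NE: opp run (3,2) capped by B -> flip
Dir W: first cell '.' (not opp) -> no flip
Dir E: opp run (4,2) capped by B -> flip
Dir SW: first cell '.' (not opp) -> no flip
Dir S: first cell '.' (not opp) -> no flip
Dir SE: first cell '.' (not opp) -> no flip
All flips: (3,2) (4,2)

Answer: ...B..
...B..
..WB..
..BB..
.BBBBB
......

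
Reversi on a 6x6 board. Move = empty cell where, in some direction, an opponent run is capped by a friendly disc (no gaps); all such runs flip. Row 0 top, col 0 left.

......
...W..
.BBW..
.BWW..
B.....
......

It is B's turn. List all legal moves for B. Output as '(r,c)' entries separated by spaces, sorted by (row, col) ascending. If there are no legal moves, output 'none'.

(0,2): no bracket -> illegal
(0,3): no bracket -> illegal
(0,4): flips 1 -> legal
(1,2): no bracket -> illegal
(1,4): no bracket -> illegal
(2,4): flips 1 -> legal
(3,4): flips 2 -> legal
(4,1): no bracket -> illegal
(4,2): flips 1 -> legal
(4,3): flips 1 -> legal
(4,4): flips 1 -> legal

Answer: (0,4) (2,4) (3,4) (4,2) (4,3) (4,4)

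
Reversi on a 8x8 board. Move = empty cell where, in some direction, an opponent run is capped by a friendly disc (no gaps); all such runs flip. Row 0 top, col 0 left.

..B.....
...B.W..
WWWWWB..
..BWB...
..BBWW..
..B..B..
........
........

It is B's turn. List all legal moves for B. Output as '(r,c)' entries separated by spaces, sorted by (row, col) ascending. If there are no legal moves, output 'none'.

Answer: (0,5) (0,6) (1,0) (1,1) (1,2) (1,4) (3,1) (3,5) (4,6) (5,4) (5,6)

Derivation:
(0,4): no bracket -> illegal
(0,5): flips 1 -> legal
(0,6): flips 3 -> legal
(1,0): flips 1 -> legal
(1,1): flips 3 -> legal
(1,2): flips 2 -> legal
(1,4): flips 2 -> legal
(1,6): no bracket -> illegal
(2,6): no bracket -> illegal
(3,0): no bracket -> illegal
(3,1): flips 1 -> legal
(3,5): flips 2 -> legal
(3,6): no bracket -> illegal
(4,6): flips 2 -> legal
(5,3): no bracket -> illegal
(5,4): flips 1 -> legal
(5,6): flips 1 -> legal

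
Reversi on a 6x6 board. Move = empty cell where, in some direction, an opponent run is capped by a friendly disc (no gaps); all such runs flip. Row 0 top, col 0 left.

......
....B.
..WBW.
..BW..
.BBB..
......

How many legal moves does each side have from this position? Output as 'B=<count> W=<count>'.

Answer: B=5 W=6

Derivation:
-- B to move --
(1,1): no bracket -> illegal
(1,2): flips 1 -> legal
(1,3): no bracket -> illegal
(1,5): flips 2 -> legal
(2,1): flips 1 -> legal
(2,5): flips 1 -> legal
(3,1): no bracket -> illegal
(3,4): flips 2 -> legal
(3,5): no bracket -> illegal
(4,4): no bracket -> illegal
B mobility = 5
-- W to move --
(0,3): no bracket -> illegal
(0,4): flips 1 -> legal
(0,5): no bracket -> illegal
(1,2): no bracket -> illegal
(1,3): flips 1 -> legal
(1,5): no bracket -> illegal
(2,1): no bracket -> illegal
(2,5): no bracket -> illegal
(3,0): no bracket -> illegal
(3,1): flips 1 -> legal
(3,4): no bracket -> illegal
(4,0): no bracket -> illegal
(4,4): no bracket -> illegal
(5,0): no bracket -> illegal
(5,1): flips 1 -> legal
(5,2): flips 2 -> legal
(5,3): flips 1 -> legal
(5,4): no bracket -> illegal
W mobility = 6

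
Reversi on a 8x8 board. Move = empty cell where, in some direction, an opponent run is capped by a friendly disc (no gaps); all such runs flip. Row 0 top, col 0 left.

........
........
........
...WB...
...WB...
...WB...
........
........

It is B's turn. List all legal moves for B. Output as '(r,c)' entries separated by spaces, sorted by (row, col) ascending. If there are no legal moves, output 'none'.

(2,2): flips 1 -> legal
(2,3): no bracket -> illegal
(2,4): no bracket -> illegal
(3,2): flips 2 -> legal
(4,2): flips 1 -> legal
(5,2): flips 2 -> legal
(6,2): flips 1 -> legal
(6,3): no bracket -> illegal
(6,4): no bracket -> illegal

Answer: (2,2) (3,2) (4,2) (5,2) (6,2)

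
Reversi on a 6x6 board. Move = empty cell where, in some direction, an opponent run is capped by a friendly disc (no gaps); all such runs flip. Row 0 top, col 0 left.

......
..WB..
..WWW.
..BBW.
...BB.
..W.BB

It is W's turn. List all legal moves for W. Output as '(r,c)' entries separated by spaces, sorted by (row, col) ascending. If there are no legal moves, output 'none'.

(0,2): flips 1 -> legal
(0,3): flips 1 -> legal
(0,4): flips 1 -> legal
(1,4): flips 1 -> legal
(2,1): no bracket -> illegal
(3,1): flips 2 -> legal
(3,5): no bracket -> illegal
(4,1): flips 1 -> legal
(4,2): flips 2 -> legal
(4,5): no bracket -> illegal
(5,3): flips 2 -> legal

Answer: (0,2) (0,3) (0,4) (1,4) (3,1) (4,1) (4,2) (5,3)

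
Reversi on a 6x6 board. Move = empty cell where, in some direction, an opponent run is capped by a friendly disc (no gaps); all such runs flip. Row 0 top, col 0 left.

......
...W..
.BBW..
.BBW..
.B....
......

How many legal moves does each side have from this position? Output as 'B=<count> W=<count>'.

Answer: B=5 W=5

Derivation:
-- B to move --
(0,2): no bracket -> illegal
(0,3): no bracket -> illegal
(0,4): flips 1 -> legal
(1,2): no bracket -> illegal
(1,4): flips 1 -> legal
(2,4): flips 1 -> legal
(3,4): flips 1 -> legal
(4,2): no bracket -> illegal
(4,3): no bracket -> illegal
(4,4): flips 1 -> legal
B mobility = 5
-- W to move --
(1,0): no bracket -> illegal
(1,1): flips 1 -> legal
(1,2): no bracket -> illegal
(2,0): flips 2 -> legal
(3,0): flips 2 -> legal
(4,0): flips 2 -> legal
(4,2): no bracket -> illegal
(4,3): no bracket -> illegal
(5,0): flips 2 -> legal
(5,1): no bracket -> illegal
(5,2): no bracket -> illegal
W mobility = 5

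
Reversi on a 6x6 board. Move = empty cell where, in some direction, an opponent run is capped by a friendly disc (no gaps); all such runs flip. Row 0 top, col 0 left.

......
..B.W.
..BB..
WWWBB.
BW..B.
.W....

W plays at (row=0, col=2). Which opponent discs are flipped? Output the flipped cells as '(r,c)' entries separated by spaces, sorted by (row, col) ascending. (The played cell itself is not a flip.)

Answer: (1,2) (2,2)

Derivation:
Dir NW: edge -> no flip
Dir N: edge -> no flip
Dir NE: edge -> no flip
Dir W: first cell '.' (not opp) -> no flip
Dir E: first cell '.' (not opp) -> no flip
Dir SW: first cell '.' (not opp) -> no flip
Dir S: opp run (1,2) (2,2) capped by W -> flip
Dir SE: first cell '.' (not opp) -> no flip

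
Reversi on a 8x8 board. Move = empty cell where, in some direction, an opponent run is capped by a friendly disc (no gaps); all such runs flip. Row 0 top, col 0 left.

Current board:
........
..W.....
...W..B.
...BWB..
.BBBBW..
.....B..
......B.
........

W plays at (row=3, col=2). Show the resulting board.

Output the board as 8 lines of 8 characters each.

Place W at (3,2); scan 8 dirs for brackets.
Dir NW: first cell '.' (not opp) -> no flip
Dir N: first cell '.' (not opp) -> no flip
Dir NE: first cell 'W' (not opp) -> no flip
Dir W: first cell '.' (not opp) -> no flip
Dir E: opp run (3,3) capped by W -> flip
Dir SW: opp run (4,1), next='.' -> no flip
Dir S: opp run (4,2), next='.' -> no flip
Dir SE: opp run (4,3), next='.' -> no flip
All flips: (3,3)

Answer: ........
..W.....
...W..B.
..WWWB..
.BBBBW..
.....B..
......B.
........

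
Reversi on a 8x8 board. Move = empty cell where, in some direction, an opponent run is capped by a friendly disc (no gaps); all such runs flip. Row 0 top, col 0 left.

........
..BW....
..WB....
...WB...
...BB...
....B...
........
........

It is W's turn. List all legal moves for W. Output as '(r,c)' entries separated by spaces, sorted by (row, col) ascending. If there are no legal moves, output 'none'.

Answer: (0,2) (1,1) (2,4) (3,5) (5,3) (5,5)

Derivation:
(0,1): no bracket -> illegal
(0,2): flips 1 -> legal
(0,3): no bracket -> illegal
(1,1): flips 1 -> legal
(1,4): no bracket -> illegal
(2,1): no bracket -> illegal
(2,4): flips 1 -> legal
(2,5): no bracket -> illegal
(3,2): no bracket -> illegal
(3,5): flips 1 -> legal
(4,2): no bracket -> illegal
(4,5): no bracket -> illegal
(5,2): no bracket -> illegal
(5,3): flips 1 -> legal
(5,5): flips 1 -> legal
(6,3): no bracket -> illegal
(6,4): no bracket -> illegal
(6,5): no bracket -> illegal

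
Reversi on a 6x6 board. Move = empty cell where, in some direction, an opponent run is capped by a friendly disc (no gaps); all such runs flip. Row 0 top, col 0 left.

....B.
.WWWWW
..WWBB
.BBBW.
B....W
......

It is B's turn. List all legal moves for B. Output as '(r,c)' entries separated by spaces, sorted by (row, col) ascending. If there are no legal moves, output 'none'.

Answer: (0,0) (0,2) (0,3) (0,5) (2,1) (3,5) (4,3) (4,4)

Derivation:
(0,0): flips 2 -> legal
(0,1): no bracket -> illegal
(0,2): flips 3 -> legal
(0,3): flips 3 -> legal
(0,5): flips 3 -> legal
(1,0): no bracket -> illegal
(2,0): no bracket -> illegal
(2,1): flips 2 -> legal
(3,5): flips 1 -> legal
(4,3): flips 1 -> legal
(4,4): flips 1 -> legal
(5,4): no bracket -> illegal
(5,5): no bracket -> illegal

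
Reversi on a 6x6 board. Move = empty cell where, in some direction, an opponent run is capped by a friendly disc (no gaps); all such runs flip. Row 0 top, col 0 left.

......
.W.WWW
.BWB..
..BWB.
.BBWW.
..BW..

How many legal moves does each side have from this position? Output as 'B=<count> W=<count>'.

Answer: B=7 W=9

Derivation:
-- B to move --
(0,0): no bracket -> illegal
(0,1): flips 1 -> legal
(0,2): no bracket -> illegal
(0,3): flips 1 -> legal
(0,4): no bracket -> illegal
(0,5): flips 1 -> legal
(1,0): no bracket -> illegal
(1,2): flips 1 -> legal
(2,0): no bracket -> illegal
(2,4): flips 1 -> legal
(2,5): no bracket -> illegal
(3,1): no bracket -> illegal
(3,5): no bracket -> illegal
(4,5): flips 2 -> legal
(5,4): flips 3 -> legal
(5,5): no bracket -> illegal
B mobility = 7
-- W to move --
(1,0): flips 2 -> legal
(1,2): no bracket -> illegal
(2,0): flips 1 -> legal
(2,4): flips 2 -> legal
(2,5): flips 1 -> legal
(3,0): no bracket -> illegal
(3,1): flips 3 -> legal
(3,5): flips 1 -> legal
(4,0): flips 2 -> legal
(4,5): no bracket -> illegal
(5,0): flips 3 -> legal
(5,1): flips 2 -> legal
W mobility = 9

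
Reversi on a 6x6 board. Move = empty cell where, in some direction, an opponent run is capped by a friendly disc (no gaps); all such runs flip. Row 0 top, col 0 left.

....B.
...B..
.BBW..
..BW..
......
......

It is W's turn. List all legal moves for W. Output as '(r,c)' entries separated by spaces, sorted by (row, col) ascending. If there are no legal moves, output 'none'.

Answer: (0,3) (1,1) (2,0) (3,1) (4,1)

Derivation:
(0,2): no bracket -> illegal
(0,3): flips 1 -> legal
(0,5): no bracket -> illegal
(1,0): no bracket -> illegal
(1,1): flips 1 -> legal
(1,2): no bracket -> illegal
(1,4): no bracket -> illegal
(1,5): no bracket -> illegal
(2,0): flips 2 -> legal
(2,4): no bracket -> illegal
(3,0): no bracket -> illegal
(3,1): flips 1 -> legal
(4,1): flips 1 -> legal
(4,2): no bracket -> illegal
(4,3): no bracket -> illegal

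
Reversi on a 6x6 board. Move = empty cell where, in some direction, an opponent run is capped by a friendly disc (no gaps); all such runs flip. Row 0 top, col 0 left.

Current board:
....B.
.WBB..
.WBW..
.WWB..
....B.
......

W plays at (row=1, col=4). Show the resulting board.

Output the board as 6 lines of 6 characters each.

Answer: ....B.
.WWWW.
.WBW..
.WWB..
....B.
......

Derivation:
Place W at (1,4); scan 8 dirs for brackets.
Dir NW: first cell '.' (not opp) -> no flip
Dir N: opp run (0,4), next=edge -> no flip
Dir NE: first cell '.' (not opp) -> no flip
Dir W: opp run (1,3) (1,2) capped by W -> flip
Dir E: first cell '.' (not opp) -> no flip
Dir SW: first cell 'W' (not opp) -> no flip
Dir S: first cell '.' (not opp) -> no flip
Dir SE: first cell '.' (not opp) -> no flip
All flips: (1,2) (1,3)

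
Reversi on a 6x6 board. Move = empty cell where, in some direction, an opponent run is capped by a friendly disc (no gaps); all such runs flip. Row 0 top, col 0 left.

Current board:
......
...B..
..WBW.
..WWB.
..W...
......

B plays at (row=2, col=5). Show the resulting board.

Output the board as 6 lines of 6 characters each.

Answer: ......
...B..
..WBBB
..WWB.
..W...
......

Derivation:
Place B at (2,5); scan 8 dirs for brackets.
Dir NW: first cell '.' (not opp) -> no flip
Dir N: first cell '.' (not opp) -> no flip
Dir NE: edge -> no flip
Dir W: opp run (2,4) capped by B -> flip
Dir E: edge -> no flip
Dir SW: first cell 'B' (not opp) -> no flip
Dir S: first cell '.' (not opp) -> no flip
Dir SE: edge -> no flip
All flips: (2,4)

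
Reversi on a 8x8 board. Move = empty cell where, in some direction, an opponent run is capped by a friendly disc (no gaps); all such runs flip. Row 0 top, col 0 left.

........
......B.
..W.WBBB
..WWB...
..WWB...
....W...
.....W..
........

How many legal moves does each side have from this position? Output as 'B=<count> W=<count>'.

Answer: B=7 W=4

Derivation:
-- B to move --
(1,1): flips 2 -> legal
(1,2): no bracket -> illegal
(1,3): no bracket -> illegal
(1,4): flips 1 -> legal
(1,5): no bracket -> illegal
(2,1): no bracket -> illegal
(2,3): flips 1 -> legal
(3,1): flips 2 -> legal
(3,5): no bracket -> illegal
(4,1): flips 2 -> legal
(4,5): no bracket -> illegal
(5,1): no bracket -> illegal
(5,2): flips 1 -> legal
(5,3): no bracket -> illegal
(5,5): no bracket -> illegal
(5,6): no bracket -> illegal
(6,3): no bracket -> illegal
(6,4): flips 1 -> legal
(6,6): no bracket -> illegal
(7,4): no bracket -> illegal
(7,5): no bracket -> illegal
(7,6): no bracket -> illegal
B mobility = 7
-- W to move --
(0,5): no bracket -> illegal
(0,6): no bracket -> illegal
(0,7): flips 3 -> legal
(1,4): no bracket -> illegal
(1,5): no bracket -> illegal
(1,7): no bracket -> illegal
(2,3): no bracket -> illegal
(3,5): flips 1 -> legal
(3,6): no bracket -> illegal
(3,7): no bracket -> illegal
(4,5): flips 1 -> legal
(5,3): no bracket -> illegal
(5,5): flips 1 -> legal
W mobility = 4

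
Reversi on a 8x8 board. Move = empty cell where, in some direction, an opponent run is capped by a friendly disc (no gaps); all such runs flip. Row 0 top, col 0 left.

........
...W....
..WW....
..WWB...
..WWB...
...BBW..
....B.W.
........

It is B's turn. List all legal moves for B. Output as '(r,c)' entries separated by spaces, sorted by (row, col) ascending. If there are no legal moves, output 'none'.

(0,2): no bracket -> illegal
(0,3): flips 4 -> legal
(0,4): no bracket -> illegal
(1,1): flips 2 -> legal
(1,2): flips 1 -> legal
(1,4): no bracket -> illegal
(2,1): flips 2 -> legal
(2,4): no bracket -> illegal
(3,1): flips 3 -> legal
(4,1): flips 2 -> legal
(4,5): no bracket -> illegal
(4,6): flips 1 -> legal
(5,1): no bracket -> illegal
(5,2): flips 1 -> legal
(5,6): flips 1 -> legal
(5,7): no bracket -> illegal
(6,5): no bracket -> illegal
(6,7): no bracket -> illegal
(7,5): no bracket -> illegal
(7,6): no bracket -> illegal
(7,7): flips 2 -> legal

Answer: (0,3) (1,1) (1,2) (2,1) (3,1) (4,1) (4,6) (5,2) (5,6) (7,7)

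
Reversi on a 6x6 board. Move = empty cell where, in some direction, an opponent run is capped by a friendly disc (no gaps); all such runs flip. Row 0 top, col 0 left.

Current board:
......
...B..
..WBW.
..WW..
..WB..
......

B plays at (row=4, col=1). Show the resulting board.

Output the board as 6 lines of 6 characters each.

Place B at (4,1); scan 8 dirs for brackets.
Dir NW: first cell '.' (not opp) -> no flip
Dir N: first cell '.' (not opp) -> no flip
Dir NE: opp run (3,2) capped by B -> flip
Dir W: first cell '.' (not opp) -> no flip
Dir E: opp run (4,2) capped by B -> flip
Dir SW: first cell '.' (not opp) -> no flip
Dir S: first cell '.' (not opp) -> no flip
Dir SE: first cell '.' (not opp) -> no flip
All flips: (3,2) (4,2)

Answer: ......
...B..
..WBW.
..BW..
.BBB..
......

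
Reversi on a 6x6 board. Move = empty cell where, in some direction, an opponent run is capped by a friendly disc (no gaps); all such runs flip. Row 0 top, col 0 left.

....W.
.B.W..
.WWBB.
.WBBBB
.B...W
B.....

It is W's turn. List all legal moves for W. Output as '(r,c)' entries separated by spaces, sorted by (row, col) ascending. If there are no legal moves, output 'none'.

Answer: (0,0) (0,1) (1,2) (2,5) (4,2) (4,3) (4,4) (5,1)

Derivation:
(0,0): flips 1 -> legal
(0,1): flips 1 -> legal
(0,2): no bracket -> illegal
(1,0): no bracket -> illegal
(1,2): flips 2 -> legal
(1,4): no bracket -> illegal
(1,5): no bracket -> illegal
(2,0): no bracket -> illegal
(2,5): flips 3 -> legal
(3,0): no bracket -> illegal
(4,0): no bracket -> illegal
(4,2): flips 1 -> legal
(4,3): flips 3 -> legal
(4,4): flips 1 -> legal
(5,1): flips 1 -> legal
(5,2): no bracket -> illegal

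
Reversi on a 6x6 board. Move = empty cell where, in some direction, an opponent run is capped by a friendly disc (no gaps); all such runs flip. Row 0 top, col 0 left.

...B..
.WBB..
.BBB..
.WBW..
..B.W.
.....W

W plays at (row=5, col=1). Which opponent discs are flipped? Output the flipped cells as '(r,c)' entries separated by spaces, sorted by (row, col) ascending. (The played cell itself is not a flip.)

Dir NW: first cell '.' (not opp) -> no flip
Dir N: first cell '.' (not opp) -> no flip
Dir NE: opp run (4,2) capped by W -> flip
Dir W: first cell '.' (not opp) -> no flip
Dir E: first cell '.' (not opp) -> no flip
Dir SW: edge -> no flip
Dir S: edge -> no flip
Dir SE: edge -> no flip

Answer: (4,2)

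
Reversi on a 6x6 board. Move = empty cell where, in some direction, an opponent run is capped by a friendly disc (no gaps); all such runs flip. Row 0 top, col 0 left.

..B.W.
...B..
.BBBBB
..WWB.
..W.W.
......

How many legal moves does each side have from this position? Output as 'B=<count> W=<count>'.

Answer: B=7 W=8

Derivation:
-- B to move --
(0,3): no bracket -> illegal
(0,5): no bracket -> illegal
(1,4): no bracket -> illegal
(1,5): no bracket -> illegal
(3,1): flips 2 -> legal
(3,5): no bracket -> illegal
(4,1): flips 1 -> legal
(4,3): flips 2 -> legal
(4,5): no bracket -> illegal
(5,1): flips 2 -> legal
(5,2): flips 2 -> legal
(5,3): no bracket -> illegal
(5,4): flips 1 -> legal
(5,5): flips 2 -> legal
B mobility = 7
-- W to move --
(0,1): no bracket -> illegal
(0,3): flips 2 -> legal
(1,0): flips 1 -> legal
(1,1): flips 1 -> legal
(1,2): flips 1 -> legal
(1,4): flips 3 -> legal
(1,5): flips 1 -> legal
(2,0): no bracket -> illegal
(3,0): no bracket -> illegal
(3,1): flips 2 -> legal
(3,5): flips 1 -> legal
(4,3): no bracket -> illegal
(4,5): no bracket -> illegal
W mobility = 8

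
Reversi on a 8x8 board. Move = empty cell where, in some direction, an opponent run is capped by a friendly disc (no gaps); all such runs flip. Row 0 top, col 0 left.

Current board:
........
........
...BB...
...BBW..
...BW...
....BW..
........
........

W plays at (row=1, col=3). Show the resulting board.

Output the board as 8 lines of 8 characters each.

Place W at (1,3); scan 8 dirs for brackets.
Dir NW: first cell '.' (not opp) -> no flip
Dir N: first cell '.' (not opp) -> no flip
Dir NE: first cell '.' (not opp) -> no flip
Dir W: first cell '.' (not opp) -> no flip
Dir E: first cell '.' (not opp) -> no flip
Dir SW: first cell '.' (not opp) -> no flip
Dir S: opp run (2,3) (3,3) (4,3), next='.' -> no flip
Dir SE: opp run (2,4) capped by W -> flip
All flips: (2,4)

Answer: ........
...W....
...BW...
...BBW..
...BW...
....BW..
........
........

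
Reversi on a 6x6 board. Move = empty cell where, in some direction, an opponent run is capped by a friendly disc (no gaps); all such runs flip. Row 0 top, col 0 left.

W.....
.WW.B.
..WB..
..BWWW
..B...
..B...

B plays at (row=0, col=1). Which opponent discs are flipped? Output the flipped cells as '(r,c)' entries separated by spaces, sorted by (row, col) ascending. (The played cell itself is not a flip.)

Answer: (1,2)

Derivation:
Dir NW: edge -> no flip
Dir N: edge -> no flip
Dir NE: edge -> no flip
Dir W: opp run (0,0), next=edge -> no flip
Dir E: first cell '.' (not opp) -> no flip
Dir SW: first cell '.' (not opp) -> no flip
Dir S: opp run (1,1), next='.' -> no flip
Dir SE: opp run (1,2) capped by B -> flip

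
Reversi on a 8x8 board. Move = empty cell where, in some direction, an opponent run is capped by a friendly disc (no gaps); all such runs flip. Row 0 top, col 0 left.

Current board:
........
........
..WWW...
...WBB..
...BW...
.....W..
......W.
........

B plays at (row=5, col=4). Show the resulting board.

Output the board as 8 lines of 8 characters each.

Place B at (5,4); scan 8 dirs for brackets.
Dir NW: first cell 'B' (not opp) -> no flip
Dir N: opp run (4,4) capped by B -> flip
Dir NE: first cell '.' (not opp) -> no flip
Dir W: first cell '.' (not opp) -> no flip
Dir E: opp run (5,5), next='.' -> no flip
Dir SW: first cell '.' (not opp) -> no flip
Dir S: first cell '.' (not opp) -> no flip
Dir SE: first cell '.' (not opp) -> no flip
All flips: (4,4)

Answer: ........
........
..WWW...
...WBB..
...BB...
....BW..
......W.
........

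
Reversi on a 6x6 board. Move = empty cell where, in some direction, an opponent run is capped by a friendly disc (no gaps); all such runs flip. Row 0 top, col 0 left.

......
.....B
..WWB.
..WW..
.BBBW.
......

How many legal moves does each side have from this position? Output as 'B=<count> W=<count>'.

Answer: B=5 W=7

Derivation:
-- B to move --
(1,1): no bracket -> illegal
(1,2): flips 2 -> legal
(1,3): flips 2 -> legal
(1,4): flips 2 -> legal
(2,1): flips 3 -> legal
(3,1): no bracket -> illegal
(3,4): no bracket -> illegal
(3,5): no bracket -> illegal
(4,5): flips 1 -> legal
(5,3): no bracket -> illegal
(5,4): no bracket -> illegal
(5,5): no bracket -> illegal
B mobility = 5
-- W to move --
(0,4): no bracket -> illegal
(0,5): no bracket -> illegal
(1,3): no bracket -> illegal
(1,4): no bracket -> illegal
(2,5): flips 1 -> legal
(3,0): no bracket -> illegal
(3,1): no bracket -> illegal
(3,4): no bracket -> illegal
(3,5): no bracket -> illegal
(4,0): flips 3 -> legal
(5,0): flips 1 -> legal
(5,1): flips 1 -> legal
(5,2): flips 1 -> legal
(5,3): flips 1 -> legal
(5,4): flips 1 -> legal
W mobility = 7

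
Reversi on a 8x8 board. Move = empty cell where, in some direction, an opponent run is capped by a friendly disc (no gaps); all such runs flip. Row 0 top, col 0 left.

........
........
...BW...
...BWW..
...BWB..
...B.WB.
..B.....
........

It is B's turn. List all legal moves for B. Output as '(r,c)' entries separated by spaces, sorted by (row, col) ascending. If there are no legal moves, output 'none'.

Answer: (1,5) (2,5) (2,6) (3,6) (5,4) (6,5) (6,6)

Derivation:
(1,3): no bracket -> illegal
(1,4): no bracket -> illegal
(1,5): flips 1 -> legal
(2,5): flips 3 -> legal
(2,6): flips 2 -> legal
(3,6): flips 2 -> legal
(4,6): no bracket -> illegal
(5,4): flips 1 -> legal
(6,4): no bracket -> illegal
(6,5): flips 1 -> legal
(6,6): flips 2 -> legal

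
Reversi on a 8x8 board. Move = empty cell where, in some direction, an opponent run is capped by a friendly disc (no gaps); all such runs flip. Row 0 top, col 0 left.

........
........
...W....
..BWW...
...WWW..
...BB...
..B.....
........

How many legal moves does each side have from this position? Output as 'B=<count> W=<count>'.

Answer: B=5 W=7

Derivation:
-- B to move --
(1,2): no bracket -> illegal
(1,3): flips 3 -> legal
(1,4): flips 1 -> legal
(2,2): no bracket -> illegal
(2,4): flips 2 -> legal
(2,5): no bracket -> illegal
(3,5): flips 3 -> legal
(3,6): flips 1 -> legal
(4,2): no bracket -> illegal
(4,6): no bracket -> illegal
(5,2): no bracket -> illegal
(5,5): no bracket -> illegal
(5,6): no bracket -> illegal
B mobility = 5
-- W to move --
(2,1): flips 1 -> legal
(2,2): no bracket -> illegal
(3,1): flips 1 -> legal
(4,1): flips 1 -> legal
(4,2): no bracket -> illegal
(5,1): no bracket -> illegal
(5,2): no bracket -> illegal
(5,5): no bracket -> illegal
(6,1): no bracket -> illegal
(6,3): flips 2 -> legal
(6,4): flips 1 -> legal
(6,5): flips 1 -> legal
(7,1): flips 2 -> legal
(7,2): no bracket -> illegal
(7,3): no bracket -> illegal
W mobility = 7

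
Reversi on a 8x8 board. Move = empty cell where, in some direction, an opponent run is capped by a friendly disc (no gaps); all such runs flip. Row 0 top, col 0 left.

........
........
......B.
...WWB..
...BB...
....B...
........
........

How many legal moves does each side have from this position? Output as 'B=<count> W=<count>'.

-- B to move --
(2,2): flips 1 -> legal
(2,3): flips 1 -> legal
(2,4): flips 1 -> legal
(2,5): flips 1 -> legal
(3,2): flips 2 -> legal
(4,2): no bracket -> illegal
(4,5): no bracket -> illegal
B mobility = 5
-- W to move --
(1,5): no bracket -> illegal
(1,6): no bracket -> illegal
(1,7): no bracket -> illegal
(2,4): no bracket -> illegal
(2,5): no bracket -> illegal
(2,7): no bracket -> illegal
(3,2): no bracket -> illegal
(3,6): flips 1 -> legal
(3,7): no bracket -> illegal
(4,2): no bracket -> illegal
(4,5): no bracket -> illegal
(4,6): no bracket -> illegal
(5,2): flips 1 -> legal
(5,3): flips 1 -> legal
(5,5): flips 1 -> legal
(6,3): no bracket -> illegal
(6,4): flips 2 -> legal
(6,5): no bracket -> illegal
W mobility = 5

Answer: B=5 W=5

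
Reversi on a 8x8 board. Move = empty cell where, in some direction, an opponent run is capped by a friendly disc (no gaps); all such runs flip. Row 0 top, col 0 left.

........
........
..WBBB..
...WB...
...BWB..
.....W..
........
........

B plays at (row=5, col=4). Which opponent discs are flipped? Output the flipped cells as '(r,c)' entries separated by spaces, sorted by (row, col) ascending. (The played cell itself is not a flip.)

Dir NW: first cell 'B' (not opp) -> no flip
Dir N: opp run (4,4) capped by B -> flip
Dir NE: first cell 'B' (not opp) -> no flip
Dir W: first cell '.' (not opp) -> no flip
Dir E: opp run (5,5), next='.' -> no flip
Dir SW: first cell '.' (not opp) -> no flip
Dir S: first cell '.' (not opp) -> no flip
Dir SE: first cell '.' (not opp) -> no flip

Answer: (4,4)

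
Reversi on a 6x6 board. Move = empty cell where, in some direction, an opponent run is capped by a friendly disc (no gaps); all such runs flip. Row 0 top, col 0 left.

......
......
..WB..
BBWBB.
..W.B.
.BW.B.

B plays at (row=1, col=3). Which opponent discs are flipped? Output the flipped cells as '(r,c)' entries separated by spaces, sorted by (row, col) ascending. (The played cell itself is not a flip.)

Dir NW: first cell '.' (not opp) -> no flip
Dir N: first cell '.' (not opp) -> no flip
Dir NE: first cell '.' (not opp) -> no flip
Dir W: first cell '.' (not opp) -> no flip
Dir E: first cell '.' (not opp) -> no flip
Dir SW: opp run (2,2) capped by B -> flip
Dir S: first cell 'B' (not opp) -> no flip
Dir SE: first cell '.' (not opp) -> no flip

Answer: (2,2)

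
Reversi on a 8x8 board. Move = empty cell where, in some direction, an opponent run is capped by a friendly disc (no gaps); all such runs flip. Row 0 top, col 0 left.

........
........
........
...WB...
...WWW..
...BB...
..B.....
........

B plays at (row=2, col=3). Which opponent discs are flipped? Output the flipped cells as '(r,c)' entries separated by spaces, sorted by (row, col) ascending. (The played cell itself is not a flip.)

Dir NW: first cell '.' (not opp) -> no flip
Dir N: first cell '.' (not opp) -> no flip
Dir NE: first cell '.' (not opp) -> no flip
Dir W: first cell '.' (not opp) -> no flip
Dir E: first cell '.' (not opp) -> no flip
Dir SW: first cell '.' (not opp) -> no flip
Dir S: opp run (3,3) (4,3) capped by B -> flip
Dir SE: first cell 'B' (not opp) -> no flip

Answer: (3,3) (4,3)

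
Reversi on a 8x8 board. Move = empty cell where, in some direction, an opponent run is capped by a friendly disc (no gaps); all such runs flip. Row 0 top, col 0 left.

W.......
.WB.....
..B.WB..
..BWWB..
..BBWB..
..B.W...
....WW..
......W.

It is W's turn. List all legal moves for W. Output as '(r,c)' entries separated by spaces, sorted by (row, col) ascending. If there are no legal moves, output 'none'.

(0,1): no bracket -> illegal
(0,2): no bracket -> illegal
(0,3): no bracket -> illegal
(1,3): flips 1 -> legal
(1,4): no bracket -> illegal
(1,5): no bracket -> illegal
(1,6): flips 1 -> legal
(2,1): flips 2 -> legal
(2,3): no bracket -> illegal
(2,6): flips 2 -> legal
(3,1): flips 1 -> legal
(3,6): flips 2 -> legal
(4,1): flips 2 -> legal
(4,6): flips 2 -> legal
(5,1): flips 1 -> legal
(5,3): flips 1 -> legal
(5,5): no bracket -> illegal
(5,6): flips 1 -> legal
(6,1): flips 2 -> legal
(6,2): no bracket -> illegal
(6,3): no bracket -> illegal

Answer: (1,3) (1,6) (2,1) (2,6) (3,1) (3,6) (4,1) (4,6) (5,1) (5,3) (5,6) (6,1)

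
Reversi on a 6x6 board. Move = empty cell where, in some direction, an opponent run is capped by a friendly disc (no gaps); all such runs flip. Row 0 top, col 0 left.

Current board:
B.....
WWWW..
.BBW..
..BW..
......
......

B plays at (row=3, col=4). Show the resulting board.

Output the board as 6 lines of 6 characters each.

Place B at (3,4); scan 8 dirs for brackets.
Dir NW: opp run (2,3) (1,2), next='.' -> no flip
Dir N: first cell '.' (not opp) -> no flip
Dir NE: first cell '.' (not opp) -> no flip
Dir W: opp run (3,3) capped by B -> flip
Dir E: first cell '.' (not opp) -> no flip
Dir SW: first cell '.' (not opp) -> no flip
Dir S: first cell '.' (not opp) -> no flip
Dir SE: first cell '.' (not opp) -> no flip
All flips: (3,3)

Answer: B.....
WWWW..
.BBW..
..BBB.
......
......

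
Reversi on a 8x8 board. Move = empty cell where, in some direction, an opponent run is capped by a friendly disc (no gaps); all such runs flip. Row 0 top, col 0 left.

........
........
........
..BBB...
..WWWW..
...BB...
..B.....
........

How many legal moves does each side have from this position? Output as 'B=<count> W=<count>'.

Answer: B=7 W=9

Derivation:
-- B to move --
(3,1): flips 1 -> legal
(3,5): flips 1 -> legal
(3,6): flips 1 -> legal
(4,1): no bracket -> illegal
(4,6): no bracket -> illegal
(5,1): flips 1 -> legal
(5,2): flips 2 -> legal
(5,5): flips 1 -> legal
(5,6): flips 1 -> legal
B mobility = 7
-- W to move --
(2,1): flips 1 -> legal
(2,2): flips 2 -> legal
(2,3): flips 2 -> legal
(2,4): flips 2 -> legal
(2,5): flips 1 -> legal
(3,1): no bracket -> illegal
(3,5): no bracket -> illegal
(4,1): no bracket -> illegal
(5,1): no bracket -> illegal
(5,2): no bracket -> illegal
(5,5): no bracket -> illegal
(6,1): no bracket -> illegal
(6,3): flips 2 -> legal
(6,4): flips 2 -> legal
(6,5): flips 1 -> legal
(7,1): flips 2 -> legal
(7,2): no bracket -> illegal
(7,3): no bracket -> illegal
W mobility = 9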